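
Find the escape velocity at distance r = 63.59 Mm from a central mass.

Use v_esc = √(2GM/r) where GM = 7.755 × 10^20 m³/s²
r = 63.59 Mm = 6.359 × 10^7 m
GM = 7.755 × 10^20 m³/s²
2GM/r = 2 × (7.755 × 10^20) / (6.359 × 10^7) = 2.43906 × 10^13 m²/s²
v_esc = √(2GM/r) = 4.93869 × 10^6 m/s ≈ 4939 km/s

Final answer: 4939 km/s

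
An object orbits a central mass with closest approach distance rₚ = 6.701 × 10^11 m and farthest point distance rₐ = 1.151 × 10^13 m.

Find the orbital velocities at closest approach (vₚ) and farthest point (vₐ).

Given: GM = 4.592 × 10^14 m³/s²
rₚ = 6.701 × 10^11 m
rₐ = 1.151 × 10^13 m
GM = 4.592 × 10^14 m³/s²
a = (rₚ + rₐ)/2 = 6.09005 × 10^12 m
Vis-viva: v² = GM (2/r − 1/a)
vₚ² = 4.592 × 10^14 × (2.98463 × 10^-12 − 1.64202 × 10^-13) = 1295.14 m²/s²
vₚ = 35.9881 m/s ≈ 35.99 m/s
vₐ² = 4.592 × 10^14 × (1.73762 × 10^-13 − 1.64202 × 10^-13) = 4.38981 m²/s²
vₐ = 2.09519 m/s ≈ 2.095 m/s

Final answer: vₚ = 35.99 m/s, vₐ = 2.095 m/s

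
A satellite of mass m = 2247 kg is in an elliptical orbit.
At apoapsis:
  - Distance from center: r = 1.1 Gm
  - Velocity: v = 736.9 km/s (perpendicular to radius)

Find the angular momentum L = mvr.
r = 1.1 Gm = 1.1 × 10^9 m
v = 736.9 km/s = 736900 m/s
vr = 736900 × 1.1 × 10^9 = 8.1059 × 10^14 m²/s
L = m × vr = 2247 × 8.1059 × 10^14 = 1.8214 × 10^18 kg·m²/s ≈ 1.821 × 10^18 kg·m²/s

Final answer: L = 1.821 × 10^18 kg·m²/s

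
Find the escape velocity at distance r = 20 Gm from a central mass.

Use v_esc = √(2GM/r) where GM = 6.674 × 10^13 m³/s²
r = 20 Gm = 2 × 10^10 m
GM = 6.674 × 10^13 m³/s²
2GM/r = 2 × (6.674 × 10^13) / (2 × 10^10) = 6674 m²/s²
v_esc = √(2GM/r) = 81.6946 m/s ≈ 81.69 m/s

Final answer: 81.69 m/s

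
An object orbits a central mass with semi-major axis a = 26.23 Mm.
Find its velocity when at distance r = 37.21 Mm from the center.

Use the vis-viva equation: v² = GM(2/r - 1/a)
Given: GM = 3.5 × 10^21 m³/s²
a = 26.23 Mm = 2.623 × 10^7 m
r = 37.21 Mm = 3.721 × 10^7 m
GM = 3.5 × 10^21 m³/s²
2/r − 1/a = 5.3749 × 10^-8 − 3.81243 × 10^-8 = 1.56247 × 10^-8 m⁻¹
v² = GM (2/r − 1/a) = 5.46865 × 10^13 m²/s²
v = 7.39503 × 10^6 m/s ≈ 7395 km/s

Final answer: 7395 km/s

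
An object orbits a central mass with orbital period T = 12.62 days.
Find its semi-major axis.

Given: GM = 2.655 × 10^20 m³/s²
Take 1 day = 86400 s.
T = 12.62 days = 1.09037 × 10^6 s
GM = 2.655 × 10^20 m³/s²
Kepler's third law: a³ = GM T² / (4π²)
T² = 1.1889 × 10^12 s²
a³ = (2.655 × 10^20) × (1.1889 × 10^12) / (4π²) = 7.9956 × 10^30 m³
a = (a³)^(1/3) = 1.99963 × 10^10 m ≈ 20 Gm

Final answer: 20 Gm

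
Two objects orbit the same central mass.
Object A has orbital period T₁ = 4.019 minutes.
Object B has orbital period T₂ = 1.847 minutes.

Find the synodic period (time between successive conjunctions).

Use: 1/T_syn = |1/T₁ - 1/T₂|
T₁ = 4.019 minutes = 241.14 s
T₂ = 1.847 minutes = 110.82 s
1/T₁ = 0.00414697 s⁻¹
1/T₂ = 0.00902364 s⁻¹
|1/T₁ − 1/T₂| = 0.00487667 s⁻¹
T_syn = 1 / |1/T₁ − 1/T₂| = 205.058 s ≈ 3.418 minutes

Final answer: T_syn = 3.418 minutes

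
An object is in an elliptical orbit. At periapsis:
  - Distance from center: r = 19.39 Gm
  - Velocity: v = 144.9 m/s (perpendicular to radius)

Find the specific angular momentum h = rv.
r = 19.39 Gm = 1.939 × 10^10 m
v = 144.9 m/s
h = rv = 1.939 × 10^10 × 144.9 = 2.80961 × 10^12 m²/s ≈ 2.81 × 10^12 m²/s

Final answer: h = 2.81 × 10^12 m²/s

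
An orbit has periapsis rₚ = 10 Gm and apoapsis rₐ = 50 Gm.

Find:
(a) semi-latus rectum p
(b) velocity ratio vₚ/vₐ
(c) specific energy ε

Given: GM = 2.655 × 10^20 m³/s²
rₚ = 10 Gm = 1 × 10^10 m
rₐ = 50 Gm = 5 × 10^10 m
GM = 2.655 × 10^20 m³/s²
a = (rₚ + rₐ)/2 = 3 × 10^10 m
e = (rₐ − rₚ)/(rₐ + rₚ) = (4 × 10^10) / (6 × 10^10) = 0.666667
(a) 1 − e² = 0.555556;  p = a(1 − e²) = 3 × 10^10 × 0.555556 = 1.66667 × 10^10 m ≈ 16.67 Gm
(b) vₚ/vₐ = rₐ/rₚ (angular momentum) = (5 × 10^10) / (1 × 10^10) = 5 ≈ 5
(c) 2a = 6 × 10^10 m;  ε = −GM/(2a) = -4.425 × 10^9 J/kg ≈ -4.425 GJ/kg

Final answer:
(a) semi-latus rectum p = 16.67 Gm
(b) velocity ratio vₚ/vₐ = 5
(c) specific energy ε = -4.425 GJ/kg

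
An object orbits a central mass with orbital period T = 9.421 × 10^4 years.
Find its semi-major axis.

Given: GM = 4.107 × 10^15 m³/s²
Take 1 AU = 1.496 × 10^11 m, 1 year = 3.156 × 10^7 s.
T = 9.421 × 10^4 years = 2.97327 × 10^12 s
GM = 4.107 × 10^15 m³/s²
Kepler's third law: a³ = GM T² / (4π²)
T² = 8.84032 × 10^24 s²
a³ = (4.107 × 10^15) × (8.84032 × 10^24) / (4π²) = 9.19672 × 10^38 m³
a = (a³)^(1/3) = 9.72473 × 10^12 m ≈ 65 AU

Final answer: 65 AU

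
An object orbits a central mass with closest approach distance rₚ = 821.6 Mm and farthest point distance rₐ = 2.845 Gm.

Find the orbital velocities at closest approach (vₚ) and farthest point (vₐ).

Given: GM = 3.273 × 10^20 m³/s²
rₚ = 821.6 Mm = 8.216 × 10^8 m
rₐ = 2.845 Gm = 2.845 × 10^9 m
GM = 3.273 × 10^20 m³/s²
a = (rₚ + rₐ)/2 = 1.8333 × 10^9 m
Vis-viva: v² = GM (2/r − 1/a)
vₚ² = 3.273 × 10^20 × (2.43427 × 10^-9 − 5.45464 × 10^-10) = 6.18208 × 10^11 m²/s²
vₚ = 786262 m/s ≈ 786.3 km/s
vₐ² = 3.273 × 10^20 × (7.02988 × 10^-10 − 5.45464 × 10^-10) = 5.15574 × 10^10 m²/s²
vₐ = 227062 m/s ≈ 227.1 km/s

Final answer: vₚ = 786.3 km/s, vₐ = 227.1 km/s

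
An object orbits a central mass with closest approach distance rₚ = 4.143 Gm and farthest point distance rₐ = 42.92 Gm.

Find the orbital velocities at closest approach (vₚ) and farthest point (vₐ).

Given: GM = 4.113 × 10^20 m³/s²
rₚ = 4.143 Gm = 4.143 × 10^9 m
rₐ = 42.92 Gm = 4.292 × 10^10 m
GM = 4.113 × 10^20 m³/s²
a = (rₚ + rₐ)/2 = 2.35315 × 10^10 m
Vis-viva: v² = GM (2/r − 1/a)
vₚ² = 4.113 × 10^20 × (4.82742 × 10^-10 − 4.24962 × 10^-11) = 1.81073 × 10^11 m²/s²
vₚ = 425527 m/s ≈ 425.5 km/s
vₐ² = 4.113 × 10^20 × (4.65983 × 10^-11 − 4.24962 × 10^-11) = 1.68719 × 10^9 m²/s²
vₐ = 41075.4 m/s ≈ 41.08 km/s

Final answer: vₚ = 425.5 km/s, vₐ = 41.08 km/s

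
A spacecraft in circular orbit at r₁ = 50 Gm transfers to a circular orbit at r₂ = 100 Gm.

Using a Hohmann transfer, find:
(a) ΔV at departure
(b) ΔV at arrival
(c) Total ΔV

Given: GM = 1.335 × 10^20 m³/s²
r₁ = 50 Gm = 5 × 10^10 m
r₂ = 100 Gm = 1 × 10^11 m
GM = 1.335 × 10^20 m³/s²
Transfer ellipse: a_t = (r₁ + r₂)/2 = 7.5 × 10^10 m
Circular speed at r₁: v₁ = √(GM/r₁) = 51672 m/s
Transfer speed at r₁ (periapsis): v₁ₜ = √(GM(2/r₁ − 1/a_t)) = 59665.7 m/s
(a) ΔV₁ = v₁ₜ − v₁ = 7993.69 m/s ≈ 7.994 km/s
Circular speed at r₂: v₂ = √(GM/r₂) = 36537.7 m/s
Transfer speed at r₂ (apoapsis): v₂ₜ = √(GM(2/r₂ − 1/a_t)) = 29832.9 m/s
(b) ΔV₂ = v₂ − v₂ₜ = 6704.78 m/s ≈ 6.705 km/s
(c) ΔV_total = ΔV₁ + ΔV₂ = 14698.5 m/s ≈ 14.7 km/s

Final answer:
(a) ΔV₁ = 7.994 km/s
(b) ΔV₂ = 6.705 km/s
(c) ΔV_total = 14.7 km/s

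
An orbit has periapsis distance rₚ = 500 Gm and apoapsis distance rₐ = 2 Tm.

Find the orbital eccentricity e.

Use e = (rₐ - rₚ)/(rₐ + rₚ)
rₚ = 500 Gm = 5 × 10^11 m
rₐ = 2 Tm = 2 × 10^12 m
rₐ − rₚ = 1.5 × 10^12 m
rₐ + rₚ = 2.5 × 10^12 m
e = (rₐ − rₚ)/(rₐ + rₚ) = 0.6

Final answer: e = 0.6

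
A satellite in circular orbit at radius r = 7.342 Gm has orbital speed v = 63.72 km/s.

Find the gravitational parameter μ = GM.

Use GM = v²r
r = 7.342 Gm = 7.342 × 10^9 m
v = 63.72 km/s = 63720 m/s
v² = 4.06024 × 10^9 m²/s²
GM = v²r = 4.06024 × 10^9 × 7.342 × 10^9 = 2.98103 × 10^19 m³/s²
GM ≈ 2.981 × 10^19 m³/s²

Final answer: GM = 2.981 × 10^19 m³/s²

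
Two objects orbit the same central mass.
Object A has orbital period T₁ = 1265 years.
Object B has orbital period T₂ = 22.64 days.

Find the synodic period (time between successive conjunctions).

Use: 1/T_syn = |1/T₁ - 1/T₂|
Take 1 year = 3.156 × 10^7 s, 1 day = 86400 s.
T₁ = 1265 years = 3.99234 × 10^10 s
T₂ = 22.64 days = 1.9561 × 10^6 s
1/T₁ = 2.5048 × 10^-11 s⁻¹
1/T₂ = 5.11222 × 10^-7 s⁻¹
|1/T₁ − 1/T₂| = 5.11197 × 10^-7 s⁻¹
T_syn = 1 / |1/T₁ − 1/T₂| = 1.95619 × 10^6 s ≈ 22.64 days

Final answer: T_syn = 22.64 days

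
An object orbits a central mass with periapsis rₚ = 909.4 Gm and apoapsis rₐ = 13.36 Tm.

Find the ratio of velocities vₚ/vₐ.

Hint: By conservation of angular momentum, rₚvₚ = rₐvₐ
rₚ = 909.4 Gm = 9.094 × 10^11 m
rₐ = 13.36 Tm = 1.336 × 10^13 m
rₚvₚ = rₐvₐ  ⇒  vₚ/vₐ = rₐ/rₚ
vₚ/vₐ = (1.336 × 10^13) / (9.094 × 10^11) = 14.691

Final answer: vₚ/vₐ = 14.69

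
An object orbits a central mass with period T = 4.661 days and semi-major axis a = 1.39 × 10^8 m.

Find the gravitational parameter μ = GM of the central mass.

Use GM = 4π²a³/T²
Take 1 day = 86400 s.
T = 4.661 days = 402710 s
a = 1.39 × 10^8 m
a³ = 2.68562 × 10^24 m³
T² = 1.62176 × 10^11 s²
GM = 4π² × (2.68562 × 10^24) / (1.62176 × 10^11) = 6.5376 × 10^14 m³/s²
GM ≈ 6.538 × 10^14 m³/s²

Final answer: GM = 6.538 × 10^14 m³/s²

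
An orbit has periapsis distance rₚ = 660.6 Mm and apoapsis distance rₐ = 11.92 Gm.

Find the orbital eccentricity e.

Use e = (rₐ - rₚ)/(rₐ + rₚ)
rₚ = 660.6 Mm = 6.606 × 10^8 m
rₐ = 11.92 Gm = 1.192 × 10^10 m
rₐ − rₚ = 1.12594 × 10^10 m
rₐ + rₚ = 1.25806 × 10^10 m
e = (rₐ − rₚ)/(rₐ + rₚ) = 0.894981

Final answer: e = 0.895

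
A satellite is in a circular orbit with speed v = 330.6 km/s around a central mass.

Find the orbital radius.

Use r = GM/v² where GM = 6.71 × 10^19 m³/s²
v = 330.6 km/s = 330600 m/s
GM = 6.71 × 10^19 m³/s²
v² = 1.09296 × 10^11 m²/s²
r = GM/v² = (6.71 × 10^19) / (1.09296 × 10^11) = 6.13927 × 10^8 m ≈ 613.9 Mm

Final answer: 613.9 Mm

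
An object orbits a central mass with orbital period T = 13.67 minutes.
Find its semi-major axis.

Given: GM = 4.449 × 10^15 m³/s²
T = 13.67 minutes = 820.2 s
GM = 4.449 × 10^15 m³/s²
Kepler's third law: a³ = GM T² / (4π²)
T² = 672728 s²
a³ = (4.449 × 10^15) × 672728 / (4π²) = 7.58127 × 10^19 m³
a = (a³)^(1/3) = 4.23234 × 10^6 m ≈ 4.232 Mm

Final answer: 4.232 Mm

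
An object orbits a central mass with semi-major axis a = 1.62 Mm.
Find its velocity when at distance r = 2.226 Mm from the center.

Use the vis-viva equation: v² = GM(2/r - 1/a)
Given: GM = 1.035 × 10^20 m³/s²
a = 1.62 Mm = 1.62 × 10^6 m
r = 2.226 Mm = 2.226 × 10^6 m
GM = 1.035 × 10^20 m³/s²
2/r − 1/a = 8.98473 × 10^-7 − 6.17284 × 10^-7 = 2.81189 × 10^-7 m⁻¹
v² = GM (2/r − 1/a) = 2.9103 × 10^13 m²/s²
v = 5.39472 × 10^6 m/s ≈ 5395 km/s

Final answer: 5395 km/s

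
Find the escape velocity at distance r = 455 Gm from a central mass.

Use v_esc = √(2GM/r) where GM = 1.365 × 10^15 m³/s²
r = 455 Gm = 4.55 × 10^11 m
GM = 1.365 × 10^15 m³/s²
2GM/r = 2 × (1.365 × 10^15) / (4.55 × 10^11) = 6000 m²/s²
v_esc = √(2GM/r) = 77.4597 m/s ≈ 77.46 m/s

Final answer: 77.46 m/s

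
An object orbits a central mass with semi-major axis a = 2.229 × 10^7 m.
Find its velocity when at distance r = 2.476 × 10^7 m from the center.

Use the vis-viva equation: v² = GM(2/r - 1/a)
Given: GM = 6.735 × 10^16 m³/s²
a = 2.229 × 10^7 m
r = 2.476 × 10^7 m
GM = 6.735 × 10^16 m³/s²
2/r − 1/a = 8.07754 × 10^-8 − 4.48632 × 10^-8 = 3.59123 × 10^-8 m⁻¹
v² = GM (2/r − 1/a) = 2.41869 × 10^9 m²/s²
v = 49180.2 m/s ≈ 49.18 km/s

Final answer: 49.18 km/s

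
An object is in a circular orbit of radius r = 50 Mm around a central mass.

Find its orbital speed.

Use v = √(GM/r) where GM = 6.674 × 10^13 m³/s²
r = 50 Mm = 5 × 10^7 m
GM = 6.674 × 10^13 m³/s²
GM/r = (6.674 × 10^13) / (5 × 10^7) = 1.3348 × 10^6 m²/s²
v = √(GM/r) = 1155.34 m/s ≈ 1.155 km/s

Final answer: 1.155 km/s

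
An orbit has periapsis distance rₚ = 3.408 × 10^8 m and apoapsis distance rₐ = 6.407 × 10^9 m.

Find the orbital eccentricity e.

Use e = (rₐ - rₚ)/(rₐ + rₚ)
rₚ = 3.408 × 10^8 m
rₐ = 6.407 × 10^9 m
rₐ − rₚ = 6.0662 × 10^9 m
rₐ + rₚ = 6.7478 × 10^9 m
e = (rₐ − rₚ)/(rₐ + rₚ) = 0.898989

Final answer: e = 0.899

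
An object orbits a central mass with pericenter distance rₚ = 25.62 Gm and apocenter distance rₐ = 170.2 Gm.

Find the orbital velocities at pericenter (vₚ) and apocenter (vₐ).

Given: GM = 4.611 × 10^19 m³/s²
rₚ = 25.62 Gm = 2.562 × 10^10 m
rₐ = 170.2 Gm = 1.702 × 10^11 m
GM = 4.611 × 10^19 m³/s²
a = (rₚ + rₐ)/2 = 9.791 × 10^10 m
Vis-viva: v² = GM (2/r − 1/a)
vₚ² = 4.611 × 10^19 × (7.8064 × 10^-11 − 1.02135 × 10^-11) = 3.12859 × 10^9 m²/s²
vₚ = 55933.8 m/s ≈ 55.93 km/s
vₐ² = 4.611 × 10^19 × (1.17509 × 10^-11 − 1.02135 × 10^-11) = 7.08904 × 10^7 m²/s²
vₐ = 8419.65 m/s ≈ 8.42 km/s

Final answer: vₚ = 55.93 km/s, vₐ = 8.42 km/s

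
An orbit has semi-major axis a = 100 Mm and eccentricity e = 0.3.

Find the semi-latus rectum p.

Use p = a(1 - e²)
a = 100 Mm = 1 × 10^8 m
e = 0.3,  e² = 0.09,  1 − e² = 0.91
p = a(1 − e²) = 1 × 10^8 m × 0.91 = 9.1 × 10^7 m ≈ 91 Mm

Final answer: p = 91 Mm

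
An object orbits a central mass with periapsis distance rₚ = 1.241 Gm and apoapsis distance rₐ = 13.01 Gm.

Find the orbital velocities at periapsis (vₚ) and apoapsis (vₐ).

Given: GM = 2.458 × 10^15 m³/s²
rₚ = 1.241 Gm = 1.241 × 10^9 m
rₐ = 13.01 Gm = 1.301 × 10^10 m
GM = 2.458 × 10^15 m³/s²
a = (rₚ + rₐ)/2 = 7.1255 × 10^9 m
Vis-viva: v² = GM (2/r − 1/a)
vₚ² = 2.458 × 10^15 × (1.6116 × 10^-9 − 1.40341 × 10^-10) = 3.61636 × 10^6 m²/s²
vₚ = 1901.67 m/s ≈ 1.902 km/s
vₐ² = 2.458 × 10^15 × (1.53728 × 10^-10 − 1.40341 × 10^-10) = 32904.9 m²/s²
vₐ = 181.397 m/s ≈ 181.4 m/s

Final answer: vₚ = 1.902 km/s, vₐ = 181.4 m/s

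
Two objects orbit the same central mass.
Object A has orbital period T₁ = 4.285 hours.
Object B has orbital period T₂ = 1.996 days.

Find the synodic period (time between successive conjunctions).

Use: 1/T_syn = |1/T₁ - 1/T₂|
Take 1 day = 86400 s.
T₁ = 4.285 hours = 15426 s
T₂ = 1.996 days = 172454 s
1/T₁ = 6.48256 × 10^-5 s⁻¹
1/T₂ = 5.79863 × 10^-6 s⁻¹
|1/T₁ − 1/T₂| = 5.9027 × 10^-5 s⁻¹
T_syn = 1 / |1/T₁ − 1/T₂| = 16941.4 s ≈ 4.706 hours

Final answer: T_syn = 4.706 hours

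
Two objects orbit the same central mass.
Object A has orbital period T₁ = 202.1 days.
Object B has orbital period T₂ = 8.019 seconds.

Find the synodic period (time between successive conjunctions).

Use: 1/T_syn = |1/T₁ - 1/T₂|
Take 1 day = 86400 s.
T₁ = 202.1 days = 1.74614 × 10^7 s
T₂ = 8.019 seconds
1/T₁ = 5.7269 × 10^-8 s⁻¹
1/T₂ = 0.124704 s⁻¹
|1/T₁ − 1/T₂| = 0.124704 s⁻¹
T_syn = 1 / |1/T₁ − 1/T₂| = 8.019 s ≈ 8.019 seconds

Final answer: T_syn = 8.019 seconds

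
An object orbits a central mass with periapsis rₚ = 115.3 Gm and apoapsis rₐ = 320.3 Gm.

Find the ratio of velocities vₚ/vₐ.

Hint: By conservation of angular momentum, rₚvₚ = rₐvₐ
rₚ = 115.3 Gm = 1.153 × 10^11 m
rₐ = 320.3 Gm = 3.203 × 10^11 m
rₚvₚ = rₐvₐ  ⇒  vₚ/vₐ = rₐ/rₚ
vₚ/vₐ = (3.203 × 10^11) / (1.153 × 10^11) = 2.77797

Final answer: vₚ/vₐ = 2.778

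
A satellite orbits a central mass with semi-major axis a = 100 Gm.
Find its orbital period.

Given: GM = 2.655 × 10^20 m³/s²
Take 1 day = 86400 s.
a = 100 Gm = 1 × 10^11 m
GM = 2.655 × 10^20 m³/s²
a³ = 1 × 10^33 m³
T = 2π √(a³/GM) = 2π √((1 × 10^33) / (2.655 × 10^20)) = 2π × 1.94074 × 10^6 s
T = 1.2194 × 10^7 s ≈ 141.1 days

Final answer: 141.1 days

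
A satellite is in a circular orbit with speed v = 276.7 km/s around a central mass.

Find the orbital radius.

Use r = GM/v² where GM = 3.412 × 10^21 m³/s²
v = 276.7 km/s = 276700 m/s
GM = 3.412 × 10^21 m³/s²
v² = 7.65629 × 10^10 m²/s²
r = GM/v² = (3.412 × 10^21) / (7.65629 × 10^10) = 4.45647 × 10^10 m ≈ 44.56 Gm

Final answer: 44.56 Gm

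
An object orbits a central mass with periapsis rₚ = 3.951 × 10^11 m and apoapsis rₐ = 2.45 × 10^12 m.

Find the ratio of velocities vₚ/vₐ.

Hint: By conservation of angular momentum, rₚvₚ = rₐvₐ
rₚ = 3.951 × 10^11 m
rₐ = 2.45 × 10^12 m
rₚvₚ = rₐvₐ  ⇒  vₚ/vₐ = rₐ/rₚ
vₚ/vₐ = (2.45 × 10^12) / (3.951 × 10^11) = 6.20096

Final answer: vₚ/vₐ = 6.201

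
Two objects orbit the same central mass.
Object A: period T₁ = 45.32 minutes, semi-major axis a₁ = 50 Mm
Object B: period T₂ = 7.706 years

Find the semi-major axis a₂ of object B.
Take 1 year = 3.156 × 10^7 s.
T₁ = 45.32 minutes = 2719.2 s
T₂ = 7.706 years = 2.43201 × 10^8 s
a₁ = 50 Mm = 5 × 10^7 m
Kepler's third law: (T₂/T₁)² = (a₂/a₁)³  ⇒  a₂ = a₁ (T₂/T₁)^(2/3)
T₂/T₁ = 89438.6
(T₂/T₁)^(2/3) = 1999.94
a₂ = 5 × 10^7 m × 1999.94 = 9.99969 × 10^10 m ≈ 100 Gm

Final answer: a₂ = 100 Gm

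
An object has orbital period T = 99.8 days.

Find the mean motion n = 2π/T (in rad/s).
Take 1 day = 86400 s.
T = 99.8 days = 8.62272 × 10^6 s
n = 2π / (8.62272 × 10^6 s) = 7.28678 × 10^-7 rad/s ≈ 7.287 × 10^-7 rad/s

Final answer: n = 7.287 × 10^-7 rad/s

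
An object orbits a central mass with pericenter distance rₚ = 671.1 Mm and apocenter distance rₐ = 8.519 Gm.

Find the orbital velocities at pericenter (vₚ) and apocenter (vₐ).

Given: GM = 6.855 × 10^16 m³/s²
rₚ = 671.1 Mm = 6.711 × 10^8 m
rₐ = 8.519 Gm = 8.519 × 10^9 m
GM = 6.855 × 10^16 m³/s²
a = (rₚ + rₐ)/2 = 4.59505 × 10^9 m
Vis-viva: v² = GM (2/r − 1/a)
vₚ² = 6.855 × 10^16 × (2.98018 × 10^-9 − 2.17625 × 10^-10) = 1.89373 × 10^8 m²/s²
vₚ = 13761.3 m/s ≈ 13.76 km/s
vₐ² = 6.855 × 10^16 × (2.34769 × 10^-10 − 2.17625 × 10^-10) = 1.17521 × 10^6 m²/s²
vₐ = 1084.07 m/s ≈ 1.084 km/s

Final answer: vₚ = 13.76 km/s, vₐ = 1.084 km/s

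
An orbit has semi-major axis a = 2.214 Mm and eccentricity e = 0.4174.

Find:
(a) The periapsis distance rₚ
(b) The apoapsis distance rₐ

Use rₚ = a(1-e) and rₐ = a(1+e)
a = 2.214 Mm = 2.214 × 10^6 m
e = 0.4174:  1 − e = 0.5826,  1 + e = 1.4174
(a) rₚ = a(1 − e) = 2.214 × 10^6 m × 0.5826 = 1.28988 × 10^6 m ≈ 1.29 Mm
(b) rₐ = a(1 + e) = 2.214 × 10^6 m × 1.4174 = 3.13812 × 10^6 m ≈ 3.138 Mm

Final answer:
(a) rₚ = 1.29 Mm
(b) rₐ = 3.138 Mm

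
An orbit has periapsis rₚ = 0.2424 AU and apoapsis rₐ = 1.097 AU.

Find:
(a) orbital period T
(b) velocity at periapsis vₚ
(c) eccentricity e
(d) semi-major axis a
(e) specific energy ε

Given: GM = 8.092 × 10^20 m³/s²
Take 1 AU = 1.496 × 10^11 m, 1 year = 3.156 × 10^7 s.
rₚ = 0.2424 AU = 3.6263 × 10^10 m
rₐ = 1.097 AU = 1.64111 × 10^11 m
GM = 8.092 × 10^20 m³/s²
a = (rₚ + rₐ)/2 = 1.00187 × 10^11 m
e = (rₐ − rₚ)/(rₐ + rₚ) = (1.27848 × 10^11) / (2.00374 × 10^11) = 0.638047
(a) a³ = 1.00562 × 10^33 m³;  T = 2π √(a³/GM) = 2π × 1.11478 × 10^6 s = 7.00438 × 10^6 s ≈ 0.2219 years
(b) vₚ² = GM (2/rₚ − 1/a) = 8.092 × 10^20 × (5.51526 × 10^-11 − 9.98132 × 10^-12) = 3.65526 × 10^10 m²/s²;  vₚ = 191187 m/s ≈ 40.33 AU/year
(c) e = 0.638047 ≈ 0.638
(d) a = 1.00187 × 10^11 m ≈ 0.6697 AU
(e) 2a = 2.00374 × 10^11 m;  ε = −GM/(2a) = -4.03844 × 10^9 J/kg ≈ -4.038 GJ/kg

Final answer:
(a) orbital period T = 0.2219 years
(b) velocity at periapsis vₚ = 40.33 AU/year
(c) eccentricity e = 0.638
(d) semi-major axis a = 0.6697 AU
(e) specific energy ε = -4.038 GJ/kg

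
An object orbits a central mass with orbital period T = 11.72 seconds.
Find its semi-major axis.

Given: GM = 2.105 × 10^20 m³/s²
T = 11.72 seconds
GM = 2.105 × 10^20 m³/s²
Kepler's third law: a³ = GM T² / (4π²)
T² = 137.358 s²
a³ = (2.105 × 10^20) × 137.358 / (4π²) = 7.32399 × 10^20 m³
a = (a³)^(1/3) = 9.01396 × 10^6 m ≈ 9.014 × 10^6 m

Final answer: 9.014 × 10^6 m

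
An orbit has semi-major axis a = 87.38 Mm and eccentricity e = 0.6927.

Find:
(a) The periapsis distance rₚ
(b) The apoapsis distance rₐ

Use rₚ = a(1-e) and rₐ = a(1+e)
a = 87.38 Mm = 8.738 × 10^7 m
e = 0.6927:  1 − e = 0.3073,  1 + e = 1.6927
(a) rₚ = a(1 − e) = 8.738 × 10^7 m × 0.3073 = 2.68519 × 10^7 m ≈ 26.85 Mm
(b) rₐ = a(1 + e) = 8.738 × 10^7 m × 1.6927 = 1.47908 × 10^8 m ≈ 147.9 Mm

Final answer:
(a) rₚ = 26.85 Mm
(b) rₐ = 147.9 Mm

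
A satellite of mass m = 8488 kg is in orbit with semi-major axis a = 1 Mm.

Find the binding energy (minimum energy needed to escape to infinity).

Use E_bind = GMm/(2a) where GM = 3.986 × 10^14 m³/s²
a = 1 Mm = 1 × 10^6 m
GM = 3.986 × 10^14 m³/s²
m = 8488 kg
GMm = 3.986 × 10^14 × 8488 = 3.38332 × 10^18 m³·kg/s²
2a = 2 × 10^6 m
E_bind = GMm/(2a) = 1.69166 × 10^12 J ≈ 1.692 TJ

Final answer: 1.692 TJ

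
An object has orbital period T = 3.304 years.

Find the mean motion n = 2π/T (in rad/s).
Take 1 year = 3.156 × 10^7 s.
T = 3.304 years = 1.04274 × 10^8 s
n = 2π / (1.04274 × 10^8 s) = 6.02564 × 10^-8 rad/s ≈ 6.026 × 10^-8 rad/s

Final answer: n = 6.026 × 10^-8 rad/s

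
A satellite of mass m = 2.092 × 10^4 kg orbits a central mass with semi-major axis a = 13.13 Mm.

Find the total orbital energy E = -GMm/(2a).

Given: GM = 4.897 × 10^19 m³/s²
a = 13.13 Mm = 1.313 × 10^7 m
GM = 4.897 × 10^19 m³/s²
2a = 2.626 × 10^7 m
GMm = 4.897 × 10^19 × 20920 = 1.02445 × 10^24 m³·kg/s²
E = −GMm/(2a) = -3.90119 × 10^16 J ≈ -39.01 PJ

Final answer: -39.01 PJ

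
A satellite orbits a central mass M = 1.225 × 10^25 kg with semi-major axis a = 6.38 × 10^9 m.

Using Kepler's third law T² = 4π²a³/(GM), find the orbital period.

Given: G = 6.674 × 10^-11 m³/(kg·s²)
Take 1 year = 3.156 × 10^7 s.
M = 1.225 × 10^25 kg
GM = G × M = 6.674 × 10^-11 × 1.225 × 10^25 = 8.17565 × 10^14 m³/s²
a = 6.38 × 10^9 m
a³ = 2.59694 × 10^29 m³
T = 2π √(a³/GM) = 2π √((2.59694 × 10^29) / (8.17565 × 10^14)) = 2π × 1.78226 × 10^7 s
T = 1.11982 × 10^8 s ≈ 3.548 years

Final answer: 3.548 years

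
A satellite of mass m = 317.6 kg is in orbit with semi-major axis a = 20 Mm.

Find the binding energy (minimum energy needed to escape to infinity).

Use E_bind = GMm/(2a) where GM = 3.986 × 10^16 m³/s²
a = 20 Mm = 2 × 10^7 m
GM = 3.986 × 10^16 m³/s²
m = 317.6 kg
GMm = 3.986 × 10^16 × 317.6 = 1.26595 × 10^19 m³·kg/s²
2a = 4 × 10^7 m
E_bind = GMm/(2a) = 3.16488 × 10^11 J ≈ 316.5 GJ

Final answer: 316.5 GJ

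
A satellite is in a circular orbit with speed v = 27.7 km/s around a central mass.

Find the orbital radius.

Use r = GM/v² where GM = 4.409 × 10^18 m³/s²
v = 27.7 km/s = 27700 m/s
GM = 4.409 × 10^18 m³/s²
v² = 7.6729 × 10^8 m²/s²
r = GM/v² = (4.409 × 10^18) / (7.6729 × 10^8) = 5.7462 × 10^9 m ≈ 5.746 Gm

Final answer: 5.746 Gm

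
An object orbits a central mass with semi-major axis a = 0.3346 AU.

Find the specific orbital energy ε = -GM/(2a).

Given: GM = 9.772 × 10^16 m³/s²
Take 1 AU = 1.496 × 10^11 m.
a = 0.3346 AU = 5.00562 × 10^10 m
GM = 9.772 × 10^16 m³/s²
2a = 1.00112 × 10^11 m
ε = −GM/(2a) = -976104 J/kg ≈ -976.1 kJ/kg

Final answer: -976.1 kJ/kg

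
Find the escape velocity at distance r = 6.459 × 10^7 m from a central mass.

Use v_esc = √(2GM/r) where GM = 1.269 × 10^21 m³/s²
r = 6.459 × 10^7 m
GM = 1.269 × 10^21 m³/s²
2GM/r = 2 × (1.269 × 10^21) / (6.459 × 10^7) = 3.9294 × 10^13 m²/s²
v_esc = √(2GM/r) = 6.26849 × 10^6 m/s ≈ 6268 km/s

Final answer: 6268 km/s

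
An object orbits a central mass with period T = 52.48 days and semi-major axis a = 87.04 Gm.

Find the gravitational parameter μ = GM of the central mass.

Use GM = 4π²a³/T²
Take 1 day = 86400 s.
T = 52.48 days = 4.53427 × 10^6 s
a = 87.04 Gm = 8.704 × 10^10 m
a³ = 6.59412 × 10^32 m³
T² = 2.05596 × 10^13 s²
GM = 4π² × (6.59412 × 10^32) / (2.05596 × 10^13) = 1.2662 × 10^21 m³/s²
GM ≈ 1.266 × 10^21 m³/s²

Final answer: GM = 1.266 × 10^21 m³/s²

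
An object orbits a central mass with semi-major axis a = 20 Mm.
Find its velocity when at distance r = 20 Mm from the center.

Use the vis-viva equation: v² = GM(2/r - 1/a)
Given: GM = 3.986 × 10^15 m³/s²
a = 20 Mm = 2 × 10^7 m
r = 20 Mm = 2 × 10^7 m
GM = 3.986 × 10^15 m³/s²
2/r − 1/a = 1 × 10^-7 − 5 × 10^-8 = 5 × 10^-8 m⁻¹
v² = GM (2/r − 1/a) = 1.993 × 10^8 m²/s²
v = 14117.4 m/s ≈ 14.12 km/s

Final answer: 14.12 km/s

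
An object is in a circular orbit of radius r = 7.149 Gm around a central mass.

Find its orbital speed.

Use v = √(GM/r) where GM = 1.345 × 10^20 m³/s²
r = 7.149 Gm = 7.149 × 10^9 m
GM = 1.345 × 10^20 m³/s²
GM/r = (1.345 × 10^20) / (7.149 × 10^9) = 1.88138 × 10^10 m²/s²
v = √(GM/r) = 137163 m/s ≈ 137.2 km/s

Final answer: 137.2 km/s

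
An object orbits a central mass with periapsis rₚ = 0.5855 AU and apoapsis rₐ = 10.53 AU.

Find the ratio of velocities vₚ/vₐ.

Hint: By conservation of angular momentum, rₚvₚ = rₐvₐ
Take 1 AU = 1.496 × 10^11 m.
rₚ = 0.5855 AU = 8.75908 × 10^10 m
rₐ = 10.53 AU = 1.57529 × 10^12 m
rₚvₚ = rₐvₐ  ⇒  vₚ/vₐ = rₐ/rₚ
vₚ/vₐ = (1.57529 × 10^12) / (8.75908 × 10^10) = 17.9846

Final answer: vₚ/vₐ = 17.98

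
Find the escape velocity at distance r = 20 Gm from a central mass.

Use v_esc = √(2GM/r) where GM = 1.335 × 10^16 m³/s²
r = 20 Gm = 2 × 10^10 m
GM = 1.335 × 10^16 m³/s²
2GM/r = 2 × (1.335 × 10^16) / (2 × 10^10) = 1.335 × 10^6 m²/s²
v_esc = √(2GM/r) = 1155.42 m/s ≈ 1.155 km/s

Final answer: 1.155 km/s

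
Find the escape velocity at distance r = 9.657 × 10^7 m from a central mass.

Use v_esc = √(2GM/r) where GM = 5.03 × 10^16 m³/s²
r = 9.657 × 10^7 m
GM = 5.03 × 10^16 m³/s²
2GM/r = 2 × (5.03 × 10^16) / (9.657 × 10^7) = 1.04173 × 10^9 m²/s²
v_esc = √(2GM/r) = 32275.9 m/s ≈ 32.28 km/s

Final answer: 32.28 km/s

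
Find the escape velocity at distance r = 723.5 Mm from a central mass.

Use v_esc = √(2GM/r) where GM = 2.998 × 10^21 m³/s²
r = 723.5 Mm = 7.235 × 10^8 m
GM = 2.998 × 10^21 m³/s²
2GM/r = 2 × (2.998 × 10^21) / (7.235 × 10^8) = 8.28749 × 10^12 m²/s²
v_esc = √(2GM/r) = 2.8788 × 10^6 m/s ≈ 2879 km/s

Final answer: 2879 km/s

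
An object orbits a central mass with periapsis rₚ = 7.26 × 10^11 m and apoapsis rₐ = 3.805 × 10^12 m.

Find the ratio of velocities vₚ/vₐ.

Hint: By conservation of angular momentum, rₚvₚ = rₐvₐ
rₚ = 7.26 × 10^11 m
rₐ = 3.805 × 10^12 m
rₚvₚ = rₐvₐ  ⇒  vₚ/vₐ = rₐ/rₚ
vₚ/vₐ = (3.805 × 10^12) / (7.26 × 10^11) = 5.24105

Final answer: vₚ/vₐ = 5.241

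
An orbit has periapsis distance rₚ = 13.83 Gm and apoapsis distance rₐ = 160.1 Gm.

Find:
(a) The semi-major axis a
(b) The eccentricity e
rₚ = 13.83 Gm = 1.383 × 10^10 m
rₐ = 160.1 Gm = 1.601 × 10^11 m
(a) a = (rₚ + rₐ)/2 = 8.6965 × 10^10 m ≈ 86.97 Gm
(b) e = (rₐ − rₚ)/(rₐ + rₚ) = (1.4627 × 10^11) / (1.7393 × 10^11) = 0.840971

Final answer:
(a) a = 86.97 Gm
(b) e = 0.841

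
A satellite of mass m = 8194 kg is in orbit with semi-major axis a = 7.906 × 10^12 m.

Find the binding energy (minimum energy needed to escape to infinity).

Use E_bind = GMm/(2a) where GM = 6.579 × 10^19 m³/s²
a = 7.906 × 10^12 m
GM = 6.579 × 10^19 m³/s²
m = 8194 kg
GMm = 6.579 × 10^19 × 8194 = 5.39083 × 10^23 m³·kg/s²
2a = 1.5812 × 10^13 m
E_bind = GMm/(2a) = 3.40933 × 10^10 J ≈ 34.09 GJ

Final answer: 34.09 GJ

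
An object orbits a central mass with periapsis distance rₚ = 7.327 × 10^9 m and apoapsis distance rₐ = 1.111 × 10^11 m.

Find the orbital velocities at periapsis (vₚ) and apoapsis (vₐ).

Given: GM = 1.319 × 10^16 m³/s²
rₚ = 7.327 × 10^9 m
rₐ = 1.111 × 10^11 m
GM = 1.319 × 10^16 m³/s²
a = (rₚ + rₐ)/2 = 5.92135 × 10^10 m
Vis-viva: v² = GM (2/r − 1/a)
vₚ² = 1.319 × 10^16 × (2.72963 × 10^-10 − 1.6888 × 10^-11) = 3.37763 × 10^6 m²/s²
vₚ = 1837.83 m/s ≈ 1.838 km/s
vₐ² = 1.319 × 10^16 × (1.80018 × 10^-11 − 1.6888 × 10^-11) = 14690.5 m²/s²
vₐ = 121.204 m/s ≈ 121.2 m/s

Final answer: vₚ = 1.838 km/s, vₐ = 121.2 m/s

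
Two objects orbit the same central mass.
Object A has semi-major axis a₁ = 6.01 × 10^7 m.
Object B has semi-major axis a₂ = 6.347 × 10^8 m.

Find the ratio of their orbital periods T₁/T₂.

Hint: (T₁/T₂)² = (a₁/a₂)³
a₁ = 6.01 × 10^7 m
a₂ = 6.347 × 10^8 m
a₁/a₂ = 0.0946904
T₁/T₂ = (a₁/a₂)^(3/2) = (0.0946904)^1.5 = 0.0291379

Final answer: T₁/T₂ = 0.02914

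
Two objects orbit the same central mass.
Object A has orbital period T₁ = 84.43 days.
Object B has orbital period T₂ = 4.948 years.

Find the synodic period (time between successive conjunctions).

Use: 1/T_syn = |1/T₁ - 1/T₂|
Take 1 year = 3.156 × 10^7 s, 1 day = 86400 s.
T₁ = 84.43 days = 7.29475 × 10^6 s
T₂ = 4.948 years = 1.56159 × 10^8 s
1/T₁ = 1.37085 × 10^-7 s⁻¹
1/T₂ = 6.40373 × 10^-9 s⁻¹
|1/T₁ − 1/T₂| = 1.30681 × 10^-7 s⁻¹
T_syn = 1 / |1/T₁ − 1/T₂| = 7.65221 × 10^6 s ≈ 88.57 days

Final answer: T_syn = 88.57 days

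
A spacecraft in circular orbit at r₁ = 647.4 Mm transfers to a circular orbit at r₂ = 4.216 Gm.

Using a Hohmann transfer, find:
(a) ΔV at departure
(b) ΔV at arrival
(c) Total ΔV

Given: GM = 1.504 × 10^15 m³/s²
r₁ = 647.4 Mm = 6.474 × 10^8 m
r₂ = 4.216 Gm = 4.216 × 10^9 m
GM = 1.504 × 10^15 m³/s²
Transfer ellipse: a_t = (r₁ + r₂)/2 = 2.4317 × 10^9 m
Circular speed at r₁: v₁ = √(GM/r₁) = 1524.18 m/s
Transfer speed at r₁ (periapsis): v₁ₜ = √(GM(2/r₁ − 1/a_t)) = 2006.93 m/s
(a) ΔV₁ = v₁ₜ − v₁ = 482.748 m/s ≈ 482.7 m/s
Circular speed at r₂: v₂ = √(GM/r₂) = 597.274 m/s
Transfer speed at r₂ (apoapsis): v₂ₜ = √(GM(2/r₂ − 1/a_t)) = 308.18 m/s
(b) ΔV₂ = v₂ − v₂ₜ = 289.094 m/s ≈ 289.1 m/s
(c) ΔV_total = ΔV₁ + ΔV₂ = 771.842 m/s ≈ 771.8 m/s

Final answer:
(a) ΔV₁ = 482.7 m/s
(b) ΔV₂ = 289.1 m/s
(c) ΔV_total = 771.8 m/s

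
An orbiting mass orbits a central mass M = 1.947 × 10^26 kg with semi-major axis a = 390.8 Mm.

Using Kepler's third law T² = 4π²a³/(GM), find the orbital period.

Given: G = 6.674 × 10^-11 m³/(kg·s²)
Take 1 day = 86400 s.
M = 1.947 × 10^26 kg
GM = G × M = 6.674 × 10^-11 × 1.947 × 10^26 = 1.29943 × 10^16 m³/s²
a = 390.8 Mm = 3.908 × 10^8 m
a³ = 5.96848 × 10^25 m³
T = 2π √(a³/GM) = 2π √((5.96848 × 10^25) / (1.29943 × 10^16)) = 2π × 67772.9 s
T = 425829 s ≈ 4.929 days

Final answer: 4.929 days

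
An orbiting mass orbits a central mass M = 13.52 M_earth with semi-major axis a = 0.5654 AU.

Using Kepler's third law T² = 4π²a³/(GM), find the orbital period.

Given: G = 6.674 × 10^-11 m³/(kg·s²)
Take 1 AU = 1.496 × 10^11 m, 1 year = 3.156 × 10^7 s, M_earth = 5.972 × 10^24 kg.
M = 13.52 M_earth = 8.07414 × 10^25 kg
GM = G × M = 6.674 × 10^-11 × 8.07414 × 10^25 = 5.38868 × 10^15 m³/s²
a = 0.5654 AU = 8.45838 × 10^10 m
a³ = 6.05149 × 10^32 m³
T = 2π √(a³/GM) = 2π √((6.05149 × 10^32) / (5.38868 × 10^15)) = 2π × 3.35112 × 10^8 s
T = 2.10557 × 10^9 s ≈ 66.72 years

Final answer: 66.72 years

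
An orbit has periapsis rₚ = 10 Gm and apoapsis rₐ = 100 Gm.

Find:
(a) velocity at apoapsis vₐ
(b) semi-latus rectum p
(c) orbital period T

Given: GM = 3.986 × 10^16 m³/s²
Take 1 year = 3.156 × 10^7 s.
rₚ = 10 Gm = 1 × 10^10 m
rₐ = 100 Gm = 1 × 10^11 m
GM = 3.986 × 10^16 m³/s²
a = (rₚ + rₐ)/2 = 5.5 × 10^10 m
e = (rₐ − rₚ)/(rₐ + rₚ) = (9 × 10^10) / (1.1 × 10^11) = 0.818182
(a) vₐ² = GM (2/rₐ − 1/a) = 3.986 × 10^16 × (2 × 10^-11 − 1.81818 × 10^-11) = 72472.7 m²/s²;  vₐ = 269.208 m/s ≈ 269.2 m/s
(b) 1 − e² = 0.330579;  p = a(1 − e²) = 5.5 × 10^10 × 0.330579 = 1.81818 × 10^10 m ≈ 18.18 Gm
(c) a³ = 1.66375 × 10^32 m³;  T = 2π √(a³/GM) = 2π × 6.46064 × 10^7 s = 4.05934 × 10^8 s ≈ 12.86 years

Final answer:
(a) velocity at apoapsis vₐ = 269.2 m/s
(b) semi-latus rectum p = 18.18 Gm
(c) orbital period T = 12.86 years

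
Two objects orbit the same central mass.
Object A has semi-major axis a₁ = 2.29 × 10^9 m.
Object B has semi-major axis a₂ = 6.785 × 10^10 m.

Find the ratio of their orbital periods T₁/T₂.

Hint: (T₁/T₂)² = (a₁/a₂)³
a₁ = 2.29 × 10^9 m
a₂ = 6.785 × 10^10 m
a₁/a₂ = 0.0337509
T₁/T₂ = (a₁/a₂)^(3/2) = (0.0337509)^1.5 = 0.00620052

Final answer: T₁/T₂ = 0.006201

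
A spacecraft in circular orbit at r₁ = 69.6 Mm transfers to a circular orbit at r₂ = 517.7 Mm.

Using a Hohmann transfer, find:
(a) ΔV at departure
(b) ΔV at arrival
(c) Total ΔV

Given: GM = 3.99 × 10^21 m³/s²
r₁ = 69.6 Mm = 6.96 × 10^7 m
r₂ = 517.7 Mm = 5.177 × 10^8 m
GM = 3.99 × 10^21 m³/s²
Transfer ellipse: a_t = (r₁ + r₂)/2 = 2.9365 × 10^8 m
Circular speed at r₁: v₁ = √(GM/r₁) = 7.5715 × 10^6 m/s
Transfer speed at r₁ (periapsis): v₁ₜ = √(GM(2/r₁ − 1/a_t)) = 1.00532 × 10^7 m/s
(a) ΔV₁ = v₁ₜ − v₁ = 2.48174 × 10^6 m/s ≈ 2482 km/s
Circular speed at r₂: v₂ = √(GM/r₂) = 2.77618 × 10^6 m/s
Transfer speed at r₂ (apoapsis): v₂ₜ = √(GM(2/r₂ − 1/a_t)) = 1.35157 × 10^6 m/s
(b) ΔV₂ = v₂ − v₂ₜ = 1.42461 × 10^6 m/s ≈ 1425 km/s
(c) ΔV_total = ΔV₁ + ΔV₂ = 3.90635 × 10^6 m/s ≈ 3906 km/s

Final answer:
(a) ΔV₁ = 2482 km/s
(b) ΔV₂ = 1425 km/s
(c) ΔV_total = 3906 km/s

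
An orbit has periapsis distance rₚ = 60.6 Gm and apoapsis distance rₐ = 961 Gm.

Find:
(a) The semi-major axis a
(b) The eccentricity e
rₚ = 60.6 Gm = 6.06 × 10^10 m
rₐ = 961 Gm = 9.61 × 10^11 m
(a) a = (rₚ + rₐ)/2 = 5.108 × 10^11 m ≈ 510.8 Gm
(b) e = (rₐ − rₚ)/(rₐ + rₚ) = (9.004 × 10^11) / (1.0216 × 10^12) = 0.881363

Final answer:
(a) a = 510.8 Gm
(b) e = 0.8814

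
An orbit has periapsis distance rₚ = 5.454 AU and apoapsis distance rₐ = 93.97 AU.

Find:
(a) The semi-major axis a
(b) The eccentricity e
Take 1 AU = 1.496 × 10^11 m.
rₚ = 5.454 AU = 8.15918 × 10^11 m
rₐ = 93.97 AU = 1.40579 × 10^13 m
(a) a = (rₚ + rₐ)/2 = 7.43692 × 10^12 m ≈ 49.71 AU
(b) e = (rₐ − rₚ)/(rₐ + rₚ) = (1.3242 × 10^13) / (1.48738 × 10^13) = 0.890288

Final answer:
(a) a = 49.71 AU
(b) e = 0.8903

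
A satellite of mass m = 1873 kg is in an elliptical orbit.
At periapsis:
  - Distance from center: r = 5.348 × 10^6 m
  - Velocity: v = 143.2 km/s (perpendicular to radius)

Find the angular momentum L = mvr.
r = 5.348 × 10^6 m
v = 143.2 km/s = 143200 m/s
vr = 143200 × 5.348 × 10^6 = 7.65834 × 10^11 m²/s
L = m × vr = 1873 × 7.65834 × 10^11 = 1.43441 × 10^15 kg·m²/s ≈ 1.434 × 10^15 kg·m²/s

Final answer: L = 1.434 × 10^15 kg·m²/s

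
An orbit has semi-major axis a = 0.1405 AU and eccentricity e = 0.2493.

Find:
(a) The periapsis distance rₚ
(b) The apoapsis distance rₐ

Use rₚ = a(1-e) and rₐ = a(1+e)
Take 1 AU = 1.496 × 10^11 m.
a = 0.1405 AU = 2.10188 × 10^10 m
e = 0.2493:  1 − e = 0.7507,  1 + e = 1.2493
(a) rₚ = a(1 − e) = 2.10188 × 10^10 m × 0.7507 = 1.57788 × 10^10 m ≈ 0.1055 AU
(b) rₐ = a(1 + e) = 2.10188 × 10^10 m × 1.2493 = 2.62588 × 10^10 m ≈ 0.1755 AU

Final answer:
(a) rₚ = 0.1055 AU
(b) rₐ = 0.1755 AU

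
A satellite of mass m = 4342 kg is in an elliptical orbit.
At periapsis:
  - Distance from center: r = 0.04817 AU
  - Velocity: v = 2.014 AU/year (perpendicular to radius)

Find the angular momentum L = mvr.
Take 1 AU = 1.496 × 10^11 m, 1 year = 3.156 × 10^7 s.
r = 0.04817 AU = 7.20623 × 10^9 m
v = 2.014 AU/year = 9546.72 m/s
vr = 9546.72 × 7.20623 × 10^9 = 6.87959 × 10^13 m²/s
L = m × vr = 4342 × 6.87959 × 10^13 = 2.98712 × 10^17 kg·m²/s ≈ 2.987 × 10^17 kg·m²/s

Final answer: L = 2.987 × 10^17 kg·m²/s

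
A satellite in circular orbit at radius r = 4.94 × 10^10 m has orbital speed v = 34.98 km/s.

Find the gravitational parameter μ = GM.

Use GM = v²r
r = 4.94 × 10^10 m
v = 34.98 km/s = 34980 m/s
v² = 1.2236 × 10^9 m²/s²
GM = v²r = 1.2236 × 10^9 × 4.94 × 10^10 = 6.04459 × 10^19 m³/s²
GM ≈ 6.045 × 10^19 m³/s²

Final answer: GM = 6.045 × 10^19 m³/s²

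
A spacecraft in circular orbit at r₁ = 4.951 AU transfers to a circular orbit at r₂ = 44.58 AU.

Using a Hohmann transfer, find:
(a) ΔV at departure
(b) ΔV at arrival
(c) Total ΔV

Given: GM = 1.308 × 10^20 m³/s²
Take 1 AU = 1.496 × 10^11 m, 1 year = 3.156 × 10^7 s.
r₁ = 4.951 AU = 7.4067 × 10^11 m
r₂ = 44.58 AU = 6.66917 × 10^12 m
GM = 1.308 × 10^20 m³/s²
Transfer ellipse: a_t = (r₁ + r₂)/2 = 3.70492 × 10^12 m
Circular speed at r₁: v₁ = √(GM/r₁) = 13289 m/s
Transfer speed at r₁ (periapsis): v₁ₜ = √(GM(2/r₁ − 1/a_t)) = 17829.5 m/s
(a) ΔV₁ = v₁ₜ − v₁ = 4540.48 m/s ≈ 0.9579 AU/year
Circular speed at r₂: v₂ = √(GM/r₂) = 4428.62 m/s
Transfer speed at r₂ (apoapsis): v₂ₜ = √(GM(2/r₂ − 1/a_t)) = 1980.12 m/s
(b) ΔV₂ = v₂ − v₂ₜ = 2448.5 m/s ≈ 0.5165 AU/year
(c) ΔV_total = ΔV₁ + ΔV₂ = 6988.98 m/s ≈ 1.474 AU/year

Final answer:
(a) ΔV₁ = 0.9579 AU/year
(b) ΔV₂ = 0.5165 AU/year
(c) ΔV_total = 1.474 AU/year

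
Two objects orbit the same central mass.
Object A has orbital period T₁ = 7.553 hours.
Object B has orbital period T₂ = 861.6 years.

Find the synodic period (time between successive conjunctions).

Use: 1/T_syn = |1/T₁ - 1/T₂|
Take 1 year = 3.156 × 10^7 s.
T₁ = 7.553 hours = 27190.8 s
T₂ = 861.6 years = 2.71921 × 10^10 s
1/T₁ = 3.67771 × 10^-5 s⁻¹
1/T₂ = 3.67754 × 10^-11 s⁻¹
|1/T₁ − 1/T₂| = 3.67771 × 10^-5 s⁻¹
T_syn = 1 / |1/T₁ − 1/T₂| = 27190.8 s ≈ 7.553 hours

Final answer: T_syn = 7.553 hours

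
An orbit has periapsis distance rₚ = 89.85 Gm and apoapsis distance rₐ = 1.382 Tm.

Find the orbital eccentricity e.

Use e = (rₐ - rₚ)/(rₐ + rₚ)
rₚ = 89.85 Gm = 8.985 × 10^10 m
rₐ = 1.382 Tm = 1.382 × 10^12 m
rₐ − rₚ = 1.29215 × 10^12 m
rₐ + rₚ = 1.47185 × 10^12 m
e = (rₐ − rₚ)/(rₐ + rₚ) = 0.877909

Final answer: e = 0.8779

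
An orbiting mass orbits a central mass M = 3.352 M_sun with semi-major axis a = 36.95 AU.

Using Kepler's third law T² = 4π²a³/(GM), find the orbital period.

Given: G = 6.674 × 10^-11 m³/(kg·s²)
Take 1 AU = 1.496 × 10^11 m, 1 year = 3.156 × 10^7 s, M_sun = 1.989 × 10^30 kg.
M = 3.352 M_sun = 6.66713 × 10^30 kg
GM = G × M = 6.674 × 10^-11 × 6.66713 × 10^30 = 4.44964 × 10^20 m³/s²
a = 36.95 AU = 5.52772 × 10^12 m
a³ = 1.68903 × 10^38 m³
T = 2π √(a³/GM) = 2π √((1.68903 × 10^38) / (4.44964 × 10^20)) = 2π × 6.16108 × 10^8 s
T = 3.87112 × 10^9 s ≈ 122.7 years

Final answer: 122.7 years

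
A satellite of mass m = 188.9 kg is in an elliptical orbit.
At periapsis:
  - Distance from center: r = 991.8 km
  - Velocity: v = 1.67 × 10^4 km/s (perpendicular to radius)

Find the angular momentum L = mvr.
r = 991.8 km = 991800 m
v = 1.67 × 10^4 km/s = 1.67 × 10^7 m/s
vr = 1.67 × 10^7 × 991800 = 1.65631 × 10^13 m²/s
L = m × vr = 188.9 × 1.65631 × 10^13 = 3.12876 × 10^15 kg·m²/s ≈ 3.129 × 10^15 kg·m²/s

Final answer: L = 3.129 × 10^15 kg·m²/s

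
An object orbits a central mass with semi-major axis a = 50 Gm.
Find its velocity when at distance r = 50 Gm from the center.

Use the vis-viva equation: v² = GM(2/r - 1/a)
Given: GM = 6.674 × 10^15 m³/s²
a = 50 Gm = 5 × 10^10 m
r = 50 Gm = 5 × 10^10 m
GM = 6.674 × 10^15 m³/s²
2/r − 1/a = 4 × 10^-11 − 2 × 10^-11 = 2 × 10^-11 m⁻¹
v² = GM (2/r − 1/a) = 133480 m²/s²
v = 365.349 m/s ≈ 365.3 m/s

Final answer: 365.3 m/s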